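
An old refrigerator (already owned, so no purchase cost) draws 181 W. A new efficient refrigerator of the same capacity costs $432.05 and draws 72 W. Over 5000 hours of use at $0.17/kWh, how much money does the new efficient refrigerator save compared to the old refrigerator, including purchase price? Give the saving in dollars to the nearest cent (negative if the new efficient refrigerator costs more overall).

old refrigerator: $0.00 + (181/1000) kW × 5000 h × $0.17 = $0.00 + $153.85 = $153.85
new efficient refrigerator: $432.05 + (72/1000) kW × 5000 h × $0.17 = $432.05 + $61.2 = $493.25
Saving = $153.85 − $493.25 = −$339.4

-$339.40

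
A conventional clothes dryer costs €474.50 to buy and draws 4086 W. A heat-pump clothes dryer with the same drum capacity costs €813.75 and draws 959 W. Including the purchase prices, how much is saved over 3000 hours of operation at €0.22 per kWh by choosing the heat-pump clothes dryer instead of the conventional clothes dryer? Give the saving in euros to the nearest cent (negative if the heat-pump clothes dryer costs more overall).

€1724.57

conventional clothes dryer: €474.50 + (4086/1000) kW × 3000 h × €0.22 = €474.50 + €2696.76 = €3171.26
heat-pump clothes dryer: €813.75 + (959/1000) kW × 3000 h × €0.22 = €813.75 + €632.94 = €1446.69
Saving = €3171.26 − €1446.69 = €1724.57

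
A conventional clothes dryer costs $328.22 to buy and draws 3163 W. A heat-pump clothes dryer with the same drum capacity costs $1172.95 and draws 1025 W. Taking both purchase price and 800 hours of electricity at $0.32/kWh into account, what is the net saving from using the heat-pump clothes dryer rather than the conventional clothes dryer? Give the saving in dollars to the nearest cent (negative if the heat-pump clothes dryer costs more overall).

-$297.40

conventional clothes dryer: $328.22 + (3163/1000) kW × 800 h × $0.32 = $328.22 + $809.728 = $1137.948
heat-pump clothes dryer: $1172.95 + (1025/1000) kW × 800 h × $0.32 = $1172.95 + $262.4 = $1435.35
Saving = $1137.948 − $1435.35 = −$297.402 → -$297.40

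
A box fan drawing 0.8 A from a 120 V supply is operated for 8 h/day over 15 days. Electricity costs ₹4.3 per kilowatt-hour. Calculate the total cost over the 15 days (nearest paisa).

₹49.54

Power = 0.8 A × 120 V = 96 W = 0.096 kW
Runtime = 8 h/day × 15 days = 120 h
Energy = 0.096 kW × 120 h = 11.52 kWh
Cost = 11.52 kWh × ₹4.3/kWh = ₹49.54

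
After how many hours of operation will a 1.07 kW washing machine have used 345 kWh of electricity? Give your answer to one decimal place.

Hours = 345 kWh ÷ 1.07 kW = 322.4 h

322.4 h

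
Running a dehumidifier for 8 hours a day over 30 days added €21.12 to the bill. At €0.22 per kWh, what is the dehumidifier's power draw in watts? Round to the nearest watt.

400 W

Energy = €21.12 ÷ €0.22/kWh = 96 kWh
Runtime = 8 h/day × 30 days = 240 h
Power = 96 kWh ÷ 240 h = 0.4 kW = 400 W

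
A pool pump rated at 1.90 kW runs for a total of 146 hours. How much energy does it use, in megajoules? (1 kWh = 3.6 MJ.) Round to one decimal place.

998.6 MJ

Energy = 1.9 kW × 146 h = 277.4 kWh
= 277.4 × 3.6 MJ = 998.6 MJ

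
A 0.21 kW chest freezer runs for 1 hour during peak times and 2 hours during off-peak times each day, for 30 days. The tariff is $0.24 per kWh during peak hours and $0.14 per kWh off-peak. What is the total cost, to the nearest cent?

Peak energy = 0.21 kW × 1 h × 30 = 6.3 kWh
Off-peak energy = 0.21 kW × 2 h × 30 = 12.6 kWh
Cost = 6.3 × $0.24 + 12.6 × $0.14 = $1.512 + $1.764 = $3.28

$3.28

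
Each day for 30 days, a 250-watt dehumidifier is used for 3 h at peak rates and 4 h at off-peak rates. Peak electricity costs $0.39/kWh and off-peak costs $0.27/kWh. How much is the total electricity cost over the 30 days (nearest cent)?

Peak energy = 0.25 kW × 3 h × 30 = 22.5 kWh
Off-peak energy = 0.25 kW × 4 h × 30 = 30 kWh
Cost = 22.5 × $0.39 + 30 × $0.27 = $8.775 + $8.1 = $16.88

$16.88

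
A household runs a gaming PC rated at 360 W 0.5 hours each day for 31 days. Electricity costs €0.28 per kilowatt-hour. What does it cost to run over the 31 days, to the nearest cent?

Runtime = 0.5 h/day × 31 days = 15.5 h
Energy = 0.36 kW × 15.5 h = 5.58 kWh
Cost = 5.58 kWh × €0.28/kWh = €1.56

€1.56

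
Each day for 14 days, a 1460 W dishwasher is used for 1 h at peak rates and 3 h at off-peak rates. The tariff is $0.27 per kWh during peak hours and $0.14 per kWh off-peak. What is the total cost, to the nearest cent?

$14.10

Peak energy = 1.46 kW × 1 h × 14 = 20.44 kWh
Off-peak energy = 1.46 kW × 3 h × 14 = 61.32 kWh
Cost = 20.44 × $0.27 + 61.32 × $0.14 = $5.5188 + $8.5848 = $14.10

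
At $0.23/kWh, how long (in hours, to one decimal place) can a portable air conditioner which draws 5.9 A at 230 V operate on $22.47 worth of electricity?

Power = 5.9 A × 230 V = 1357 W = 1.357 kW
Energy available = $22.47 ÷ $0.23/kWh = 97.6957 kWh
Hours = 97.6957 kWh ÷ 1.357 kW = 72.0 h

72.0 h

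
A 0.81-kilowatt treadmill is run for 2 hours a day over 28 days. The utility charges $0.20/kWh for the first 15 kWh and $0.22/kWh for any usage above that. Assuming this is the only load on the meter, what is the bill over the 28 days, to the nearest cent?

Runtime = 2 h/day × 28 days = 56 h
Energy = 0.81 kW × 56 h = 45.36 kWh
Tier 1 (0–15 kWh): 15 × $0.20 = $3
Above 15 kWh: 30.36 × $0.22 = $6.6792
Bill = $9.68

$9.68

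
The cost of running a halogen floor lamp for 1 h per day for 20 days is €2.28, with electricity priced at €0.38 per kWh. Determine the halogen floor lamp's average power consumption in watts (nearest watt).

300 W

Energy = €2.28 ÷ €0.38/kWh = 6 kWh
Runtime = 1 h/day × 20 days = 20 h
Power = 6 kWh ÷ 20 h = 0.3 kW = 300 W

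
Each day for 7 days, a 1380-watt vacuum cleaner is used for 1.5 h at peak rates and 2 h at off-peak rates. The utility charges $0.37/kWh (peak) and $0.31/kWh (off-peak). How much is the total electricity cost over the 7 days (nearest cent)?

Peak energy = 1.38 kW × 1.5 h × 7 = 14.49 kWh
Off-peak energy = 1.38 kW × 2 h × 7 = 19.32 kWh
Cost = 14.49 × $0.37 + 19.32 × $0.31 = $5.3613 + $5.9892 = $11.35

$11.35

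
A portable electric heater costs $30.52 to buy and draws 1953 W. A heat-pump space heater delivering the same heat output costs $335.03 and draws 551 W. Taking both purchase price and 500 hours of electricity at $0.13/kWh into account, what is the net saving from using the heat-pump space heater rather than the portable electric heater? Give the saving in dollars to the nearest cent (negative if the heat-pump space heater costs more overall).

portable electric heater: $30.52 + (1953/1000) kW × 500 h × $0.13 = $30.52 + $126.945 = $157.465
heat-pump space heater: $335.03 + (551/1000) kW × 500 h × $0.13 = $335.03 + $35.815 = $370.845
Saving = $157.465 − $370.845 = −$213.38

-$213.38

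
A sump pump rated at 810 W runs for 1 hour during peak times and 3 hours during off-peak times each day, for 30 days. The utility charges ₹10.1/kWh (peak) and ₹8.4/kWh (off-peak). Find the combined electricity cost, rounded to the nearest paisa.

₹857.79

Peak energy = 0.81 kW × 1 h × 30 = 24.3 kWh
Off-peak energy = 0.81 kW × 3 h × 30 = 72.9 kWh
Cost = 24.3 × ₹10.1 + 72.9 × ₹8.4 = ₹245.43 + ₹612.36 = ₹857.79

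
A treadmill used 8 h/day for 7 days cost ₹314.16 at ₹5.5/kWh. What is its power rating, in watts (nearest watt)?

1020 W

Energy = ₹314.16 ÷ ₹5.5/kWh = 57.12 kWh
Runtime = 8 h/day × 7 days = 56 h
Power = 57.12 kWh ÷ 56 h = 1.02 kW = 1020 W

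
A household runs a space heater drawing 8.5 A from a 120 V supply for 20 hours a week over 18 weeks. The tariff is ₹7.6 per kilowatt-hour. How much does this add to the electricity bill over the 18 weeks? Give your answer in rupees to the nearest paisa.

Power = 8.5 A × 120 V = 1020 W = 1.02 kW
Runtime = 20 h/week × 18 weeks = 360 h
Energy = 1.02 kW × 360 h = 367.2 kWh
Cost = 367.2 kWh × ₹7.6/kWh = ₹2790.72

₹2790.72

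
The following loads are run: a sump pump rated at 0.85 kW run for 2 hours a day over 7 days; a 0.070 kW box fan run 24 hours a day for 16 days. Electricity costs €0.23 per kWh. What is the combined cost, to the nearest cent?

sump pump: Runtime = 2 h/day × 7 days = 14 h
sump pump: 0.85 kW × 14 h = 11.9 kWh
box fan: Runtime = 24 h × 16 = 384 h
box fan: 0.07 kW × 384 h = 26.88 kWh
Total energy = 38.78 kWh
Cost = 38.78 × €0.23 = €8.92

€8.92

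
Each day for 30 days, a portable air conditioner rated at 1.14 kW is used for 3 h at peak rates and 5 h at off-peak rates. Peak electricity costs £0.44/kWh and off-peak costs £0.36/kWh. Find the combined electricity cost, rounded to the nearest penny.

Peak energy = 1.14 kW × 3 h × 30 = 102.6 kWh
Off-peak energy = 1.14 kW × 5 h × 30 = 171 kWh
Cost = 102.6 × £0.44 + 171 × £0.36 = £45.144 + £61.56 = £106.70

£106.70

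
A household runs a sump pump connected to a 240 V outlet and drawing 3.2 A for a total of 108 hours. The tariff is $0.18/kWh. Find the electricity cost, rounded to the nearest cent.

$14.93

Power = 3.2 A × 240 V = 768 W = 0.768 kW
Energy = 0.768 kW × 108 h = 82.944 kWh
Cost = 82.944 kWh × $0.18/kWh = $14.93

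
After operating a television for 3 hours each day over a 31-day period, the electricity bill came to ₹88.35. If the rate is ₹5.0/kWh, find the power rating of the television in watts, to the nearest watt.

190 W

Energy = ₹88.35 ÷ ₹5.0/kWh = 17.67 kWh
Runtime = 3 h/day × 31 days = 93 h
Power = 17.67 kWh ÷ 93 h = 0.19 kW = 190 W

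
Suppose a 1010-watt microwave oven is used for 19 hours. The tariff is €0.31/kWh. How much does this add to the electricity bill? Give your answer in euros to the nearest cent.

Energy = 1.01 kW × 19 h = 19.19 kWh
Cost = 19.19 kWh × €0.31/kWh = €5.95

€5.95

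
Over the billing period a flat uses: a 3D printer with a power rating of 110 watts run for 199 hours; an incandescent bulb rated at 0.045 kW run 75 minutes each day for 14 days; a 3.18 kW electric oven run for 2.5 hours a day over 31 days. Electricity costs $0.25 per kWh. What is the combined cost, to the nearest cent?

3D printer: 0.11 kW × 199 h = 21.89 kWh
incandescent bulb: Runtime = 75 min × 14 = 1050 min = 17.5 h
incandescent bulb: 0.045 kW × 17.5 h = 0.7875 kWh
electric oven: Runtime = 2.5 h/day × 31 days = 77.5 h
electric oven: 3.18 kW × 77.5 h = 246.45 kWh
Total energy = 269.1275 kWh
Cost = 269.1275 × $0.25 = $67.28

$67.28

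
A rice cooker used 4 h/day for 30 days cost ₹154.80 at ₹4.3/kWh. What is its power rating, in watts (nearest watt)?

300 W

Energy = ₹154.80 ÷ ₹4.3/kWh = 36 kWh
Runtime = 4 h/day × 30 days = 120 h
Power = 36 kWh ÷ 120 h = 0.3 kW = 300 W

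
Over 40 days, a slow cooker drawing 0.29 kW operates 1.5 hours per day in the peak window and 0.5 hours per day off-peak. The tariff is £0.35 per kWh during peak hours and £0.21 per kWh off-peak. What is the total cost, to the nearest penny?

£7.31

Peak energy = 0.29 kW × 1.5 h × 40 = 17.4 kWh
Off-peak energy = 0.29 kW × 0.5 h × 40 = 5.8 kWh
Cost = 17.4 × £0.35 + 5.8 × £0.21 = £6.09 + £1.218 = £7.31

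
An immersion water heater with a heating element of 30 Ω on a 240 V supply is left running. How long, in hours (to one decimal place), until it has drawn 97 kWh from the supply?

Power = V²/R = 240²/30 = 1920 W = 1.92 kW
Hours = 97 kWh ÷ 1.92 kW = 50.5 h

50.5 h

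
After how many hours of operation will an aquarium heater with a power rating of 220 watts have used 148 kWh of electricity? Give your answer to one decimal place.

672.7 h

Hours = 148 kWh ÷ 0.22 kW = 672.7 h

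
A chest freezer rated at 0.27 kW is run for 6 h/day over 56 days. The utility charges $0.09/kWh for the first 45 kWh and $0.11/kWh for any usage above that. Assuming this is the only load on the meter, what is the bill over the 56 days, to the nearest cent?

Runtime = 6 h/day × 56 days = 336 h
Energy = 0.27 kW × 336 h = 90.72 kWh
Tier 1 (0–45 kWh): 45 × $0.09 = $4.05
Above 45 kWh: 45.72 × $0.11 = $5.0292
Bill = $9.08

$9.08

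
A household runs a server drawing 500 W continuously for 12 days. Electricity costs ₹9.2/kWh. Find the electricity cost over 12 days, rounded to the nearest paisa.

₹1324.80

Runtime = 24 h × 12 = 288 h
Energy = 0.5 kW × 288 h = 144 kWh
Cost = 144 kWh × ₹9.2/kWh = ₹1324.80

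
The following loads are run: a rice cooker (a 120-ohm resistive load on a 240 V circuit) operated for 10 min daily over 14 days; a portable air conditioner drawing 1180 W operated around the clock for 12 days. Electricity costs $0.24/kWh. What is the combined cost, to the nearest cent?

$81.83

rice cooker: Power = V²/R = 240²/120 = 480 W = 0.48 kW
rice cooker: Runtime = 10 min × 14 = 140 min = 2.333333… h
rice cooker: 0.48 kW × 2.333333… h = 1.12 kWh
portable air conditioner: Runtime = 24 h × 12 = 288 h
portable air conditioner: 1.18 kW × 288 h = 339.84 kWh
Total energy = 340.96 kWh
Cost = 340.96 × $0.24 = $81.83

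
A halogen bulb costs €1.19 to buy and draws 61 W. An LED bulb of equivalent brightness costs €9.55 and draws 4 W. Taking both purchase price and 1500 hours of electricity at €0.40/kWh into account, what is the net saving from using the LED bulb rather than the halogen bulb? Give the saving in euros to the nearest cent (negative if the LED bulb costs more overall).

€25.84

halogen bulb: €1.19 + (61/1000) kW × 1500 h × €0.40 = €1.19 + €36.6 = €37.79
LED bulb: €9.55 + (4/1000) kW × 1500 h × €0.40 = €9.55 + €2.4 = €11.95
Saving = €37.79 − €11.95 = €25.84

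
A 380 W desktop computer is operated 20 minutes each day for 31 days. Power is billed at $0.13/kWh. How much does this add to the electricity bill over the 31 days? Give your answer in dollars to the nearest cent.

Runtime = 20 min × 31 = 620 min = 10.333333… h
Energy = 0.38 kW × 10.333333… h = 3.926666… kWh
Cost = 3.926666… kWh × $0.13/kWh = $0.51

$0.51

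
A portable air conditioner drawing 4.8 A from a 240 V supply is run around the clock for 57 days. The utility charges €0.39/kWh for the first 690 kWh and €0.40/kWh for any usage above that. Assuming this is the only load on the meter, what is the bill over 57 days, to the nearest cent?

Power = 4.8 A × 240 V = 1152 W = 1.152 kW
Runtime = 24 h × 57 = 1368 h
Energy = 1.152 kW × 1368 h = 1575.936 kWh
Tier 1 (0–690 kWh): 690 × €0.39 = €269.1
Above 690 kWh: 885.936 × €0.40 = €354.3744
Bill = €623.47

€623.47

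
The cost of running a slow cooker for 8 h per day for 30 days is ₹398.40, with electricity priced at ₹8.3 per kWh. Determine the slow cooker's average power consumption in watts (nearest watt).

200 W

Energy = ₹398.40 ÷ ₹8.3/kWh = 48 kWh
Runtime = 8 h/day × 30 days = 240 h
Power = 48 kWh ÷ 240 h = 0.2 kW = 200 W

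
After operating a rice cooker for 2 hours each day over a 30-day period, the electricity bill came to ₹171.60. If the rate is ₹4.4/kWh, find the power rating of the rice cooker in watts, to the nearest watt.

Energy = ₹171.60 ÷ ₹4.4/kWh = 39 kWh
Runtime = 2 h/day × 30 days = 60 h
Power = 39 kWh ÷ 60 h = 0.65 kW = 650 W

650 W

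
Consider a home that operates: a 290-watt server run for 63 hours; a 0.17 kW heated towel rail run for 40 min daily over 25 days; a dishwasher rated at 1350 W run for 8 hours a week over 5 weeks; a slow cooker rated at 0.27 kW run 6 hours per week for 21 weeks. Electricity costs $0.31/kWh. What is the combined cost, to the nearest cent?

$33.83

server: 0.29 kW × 63 h = 18.27 kWh
heated towel rail: Runtime = 40 min × 25 = 1000 min = 16.666666… h
heated towel rail: 0.17 kW × 16.666666… h = 2.833333… kWh
dishwasher: Runtime = 8 h/week × 5 weeks = 40 h
dishwasher: 1.35 kW × 40 h = 54 kWh
slow cooker: Runtime = 6 h/week × 21 weeks = 126 h
slow cooker: 0.27 kW × 126 h = 34.02 kWh
Total energy = 109.123333… kWh
Cost = 109.123333… × $0.31 = $33.83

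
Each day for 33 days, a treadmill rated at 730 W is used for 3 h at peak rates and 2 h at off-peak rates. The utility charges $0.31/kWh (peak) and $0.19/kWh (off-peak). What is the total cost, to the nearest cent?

Peak energy = 0.73 kW × 3 h × 33 = 72.27 kWh
Off-peak energy = 0.73 kW × 2 h × 33 = 48.18 kWh
Cost = 72.27 × $0.31 + 48.18 × $0.19 = $22.4037 + $9.1542 = $31.56

$31.56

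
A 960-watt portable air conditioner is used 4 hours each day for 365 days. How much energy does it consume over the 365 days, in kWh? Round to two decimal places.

Runtime = 4 h/day × 365 days = 1460 h
Energy = 0.96 kW × 1460 h = 1401.6 kWh

1401.60 kWh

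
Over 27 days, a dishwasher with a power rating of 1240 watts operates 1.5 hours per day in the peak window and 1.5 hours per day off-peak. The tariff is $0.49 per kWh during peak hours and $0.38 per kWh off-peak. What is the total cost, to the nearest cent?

$43.69

Peak energy = 1.24 kW × 1.5 h × 27 = 50.22 kWh
Off-peak energy = 1.24 kW × 1.5 h × 27 = 50.22 kWh
Cost = 50.22 × $0.49 + 50.22 × $0.38 = $24.6078 + $19.0836 = $43.69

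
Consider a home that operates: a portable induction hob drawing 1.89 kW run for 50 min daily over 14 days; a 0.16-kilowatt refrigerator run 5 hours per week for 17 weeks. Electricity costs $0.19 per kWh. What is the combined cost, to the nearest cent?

$6.77

portable induction hob: Runtime = 50 min × 14 = 700 min = 11.666666… h
portable induction hob: 1.89 kW × 11.666666… h = 22.05 kWh
refrigerator: Runtime = 5 h/week × 17 weeks = 85 h
refrigerator: 0.16 kW × 85 h = 13.6 kWh
Total energy = 35.65 kWh
Cost = 35.65 × $0.19 = $6.77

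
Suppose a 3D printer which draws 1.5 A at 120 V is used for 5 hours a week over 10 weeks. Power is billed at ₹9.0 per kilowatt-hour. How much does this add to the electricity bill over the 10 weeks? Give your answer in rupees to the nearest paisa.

₹81.00

Power = 1.5 A × 120 V = 180 W = 0.18 kW
Runtime = 5 h/week × 10 weeks = 50 h
Energy = 0.18 kW × 50 h = 9 kWh
Cost = 9 kWh × ₹9.0/kWh = ₹81.00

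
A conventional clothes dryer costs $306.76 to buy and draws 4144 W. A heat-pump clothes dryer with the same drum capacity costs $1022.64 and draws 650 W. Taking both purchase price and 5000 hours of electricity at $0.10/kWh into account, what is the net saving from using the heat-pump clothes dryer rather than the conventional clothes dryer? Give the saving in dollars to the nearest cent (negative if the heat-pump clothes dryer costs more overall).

$1031.12

conventional clothes dryer: $306.76 + (4144/1000) kW × 5000 h × $0.10 = $306.76 + $2072 = $2378.76
heat-pump clothes dryer: $1022.64 + (650/1000) kW × 5000 h × $0.10 = $1022.64 + $325 = $1347.64
Saving = $2378.76 − $1347.64 = $1031.12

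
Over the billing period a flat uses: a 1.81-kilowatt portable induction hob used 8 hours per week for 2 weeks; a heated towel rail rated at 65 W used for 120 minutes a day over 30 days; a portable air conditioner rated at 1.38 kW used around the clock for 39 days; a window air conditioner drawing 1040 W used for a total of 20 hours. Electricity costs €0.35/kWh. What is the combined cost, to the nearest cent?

€470.87

portable induction hob: Runtime = 8 h/week × 2 weeks = 16 h
portable induction hob: 1.81 kW × 16 h = 28.96 kWh
heated towel rail: Runtime = 120 min × 30 = 3600 min = 60 h
heated towel rail: 0.065 kW × 60 h = 3.9 kWh
portable air conditioner: Runtime = 24 h × 39 = 936 h
portable air conditioner: 1.38 kW × 936 h = 1291.68 kWh
window air conditioner: 1.04 kW × 20 h = 20.8 kWh
Total energy = 1345.34 kWh
Cost = 1345.34 × €0.35 = €470.87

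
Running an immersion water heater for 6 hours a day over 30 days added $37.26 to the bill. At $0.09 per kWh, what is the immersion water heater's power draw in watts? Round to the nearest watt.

2300 W

Energy = $37.26 ÷ $0.09/kWh = 414 kWh
Runtime = 6 h/day × 30 days = 180 h
Power = 414 kWh ÷ 180 h = 2.3 kW = 2300 W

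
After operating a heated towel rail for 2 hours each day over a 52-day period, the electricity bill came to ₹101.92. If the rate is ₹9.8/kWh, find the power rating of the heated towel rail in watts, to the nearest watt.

100 W

Energy = ₹101.92 ÷ ₹9.8/kWh = 10.4 kWh
Runtime = 2 h/day × 52 days = 104 h
Power = 10.4 kWh ÷ 104 h = 0.1 kW = 100 W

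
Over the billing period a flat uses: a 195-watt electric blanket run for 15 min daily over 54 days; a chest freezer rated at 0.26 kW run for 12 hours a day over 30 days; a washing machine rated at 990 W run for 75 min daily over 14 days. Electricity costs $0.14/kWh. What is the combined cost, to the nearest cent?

electric blanket: Runtime = 15 min × 54 = 810 min = 13.5 h
electric blanket: 0.195 kW × 13.5 h = 2.6325 kWh
chest freezer: Runtime = 12 h/day × 30 days = 360 h
chest freezer: 0.26 kW × 360 h = 93.6 kWh
washing machine: Runtime = 75 min × 14 = 1050 min = 17.5 h
washing machine: 0.99 kW × 17.5 h = 17.325 kWh
Total energy = 113.5575 kWh
Cost = 113.5575 × $0.14 = $15.90

$15.90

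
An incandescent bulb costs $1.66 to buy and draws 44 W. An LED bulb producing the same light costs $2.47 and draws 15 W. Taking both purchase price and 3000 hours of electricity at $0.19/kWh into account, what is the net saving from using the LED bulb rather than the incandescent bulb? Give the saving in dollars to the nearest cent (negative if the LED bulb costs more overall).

$15.72

incandescent bulb: $1.66 + (44/1000) kW × 3000 h × $0.19 = $1.66 + $25.08 = $26.74
LED bulb: $2.47 + (15/1000) kW × 3000 h × $0.19 = $2.47 + $8.55 = $11.02
Saving = $26.74 − $11.02 = $15.72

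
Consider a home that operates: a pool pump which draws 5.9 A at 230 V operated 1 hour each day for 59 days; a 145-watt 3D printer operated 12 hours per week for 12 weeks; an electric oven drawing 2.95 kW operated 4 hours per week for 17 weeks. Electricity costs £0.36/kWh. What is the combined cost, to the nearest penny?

£108.56

pool pump: Power = 5.9 A × 230 V = 1357 W = 1.357 kW
pool pump: Runtime = 1 h/day × 59 days = 59 h
pool pump: 1.357 kW × 59 h = 80.063 kWh
3D printer: Runtime = 12 h/week × 12 weeks = 144 h
3D printer: 0.145 kW × 144 h = 20.88 kWh
electric oven: Runtime = 4 h/week × 17 weeks = 68 h
electric oven: 2.95 kW × 68 h = 200.6 kWh
Total energy = 301.543 kWh
Cost = 301.543 × £0.36 = £108.56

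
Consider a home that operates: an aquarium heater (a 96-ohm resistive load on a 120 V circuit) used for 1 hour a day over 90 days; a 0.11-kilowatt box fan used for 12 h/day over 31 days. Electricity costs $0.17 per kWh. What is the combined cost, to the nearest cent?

aquarium heater: Power = V²/R = 120²/96 = 150 W = 0.15 kW
aquarium heater: Runtime = 1 h/day × 90 days = 90 h
aquarium heater: 0.15 kW × 90 h = 13.5 kWh
box fan: Runtime = 12 h/day × 31 days = 372 h
box fan: 0.11 kW × 372 h = 40.92 kWh
Total energy = 54.42 kWh
Cost = 54.42 × $0.17 = $9.25

$9.25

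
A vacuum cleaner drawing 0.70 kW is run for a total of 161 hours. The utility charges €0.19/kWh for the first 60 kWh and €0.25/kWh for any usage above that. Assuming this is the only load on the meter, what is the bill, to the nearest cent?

Energy = 0.7 kW × 161 h = 112.7 kWh
Tier 1 (0–60 kWh): 60 × €0.19 = €11.4
Above 60 kWh: 52.7 × €0.25 = €13.175
Bill = €24.58

€24.58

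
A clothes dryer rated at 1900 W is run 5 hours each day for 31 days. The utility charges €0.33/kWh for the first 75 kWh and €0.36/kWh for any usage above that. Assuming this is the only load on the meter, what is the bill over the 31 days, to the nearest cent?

€103.77

Runtime = 5 h/day × 31 days = 155 h
Energy = 1.9 kW × 155 h = 294.5 kWh
Tier 1 (0–75 kWh): 75 × €0.33 = €24.75
Above 75 kWh: 219.5 × €0.36 = €79.02
Bill = €103.77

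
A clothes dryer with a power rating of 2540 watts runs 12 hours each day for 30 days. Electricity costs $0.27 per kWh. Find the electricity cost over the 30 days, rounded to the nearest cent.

$246.89

Runtime = 12 h/day × 30 days = 360 h
Energy = 2.54 kW × 360 h = 914.4 kWh
Cost = 914.4 kWh × $0.27/kWh = $246.89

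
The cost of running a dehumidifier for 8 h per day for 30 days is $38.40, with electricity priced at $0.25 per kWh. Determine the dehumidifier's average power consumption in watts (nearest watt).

Energy = $38.40 ÷ $0.25/kWh = 153.6 kWh
Runtime = 8 h/day × 30 days = 240 h
Power = 153.6 kWh ÷ 240 h = 0.64 kW = 640 W

640 W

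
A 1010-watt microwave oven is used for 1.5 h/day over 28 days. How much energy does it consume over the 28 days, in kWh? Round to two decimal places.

42.42 kWh

Runtime = 1.5 h/day × 28 days = 42 h
Energy = 1.01 kW × 42 h = 42.42 kWh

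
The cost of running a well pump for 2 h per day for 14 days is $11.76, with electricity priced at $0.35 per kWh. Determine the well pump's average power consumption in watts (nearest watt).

1200 W

Energy = $11.76 ÷ $0.35/kWh = 33.6 kWh
Runtime = 2 h/day × 14 days = 28 h
Power = 33.6 kWh ÷ 28 h = 1.2 kW = 1200 W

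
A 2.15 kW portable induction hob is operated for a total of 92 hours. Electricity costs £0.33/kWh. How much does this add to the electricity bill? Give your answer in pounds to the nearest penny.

Energy = 2.15 kW × 92 h = 197.8 kWh
Cost = 197.8 kWh × £0.33/kWh = £65.27

£65.27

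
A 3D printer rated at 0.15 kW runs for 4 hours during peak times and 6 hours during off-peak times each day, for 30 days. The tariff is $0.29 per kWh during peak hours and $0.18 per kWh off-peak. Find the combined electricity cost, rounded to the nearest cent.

$10.08

Peak energy = 0.15 kW × 4 h × 30 = 18 kWh
Off-peak energy = 0.15 kW × 6 h × 30 = 27 kWh
Cost = 18 × $0.29 + 27 × $0.18 = $5.22 + $4.86 = $10.08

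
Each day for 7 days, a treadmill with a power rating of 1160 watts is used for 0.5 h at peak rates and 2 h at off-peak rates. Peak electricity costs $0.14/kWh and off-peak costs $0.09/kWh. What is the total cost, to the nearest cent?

Peak energy = 1.16 kW × 0.5 h × 7 = 4.06 kWh
Off-peak energy = 1.16 kW × 2 h × 7 = 16.24 kWh
Cost = 4.06 × $0.14 + 16.24 × $0.09 = $0.5684 + $1.4616 = $2.03

$2.03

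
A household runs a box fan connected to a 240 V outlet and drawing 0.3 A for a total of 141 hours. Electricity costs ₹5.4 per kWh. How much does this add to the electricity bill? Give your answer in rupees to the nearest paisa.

Power = 0.3 A × 240 V = 72 W = 0.072 kW
Energy = 0.072 kW × 141 h = 10.152 kWh
Cost = 10.152 kWh × ₹5.4/kWh = ₹54.82

₹54.82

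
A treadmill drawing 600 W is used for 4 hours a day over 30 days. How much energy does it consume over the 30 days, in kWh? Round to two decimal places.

72.00 kWh

Runtime = 4 h/day × 30 days = 120 h
Energy = 0.6 kW × 120 h = 72 kWh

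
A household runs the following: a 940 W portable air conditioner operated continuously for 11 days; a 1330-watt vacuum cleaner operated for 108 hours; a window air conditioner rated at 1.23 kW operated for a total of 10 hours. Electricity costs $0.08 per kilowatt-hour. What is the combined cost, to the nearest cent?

$32.33

portable air conditioner: Runtime = 24 h × 11 = 264 h
portable air conditioner: 0.94 kW × 264 h = 248.16 kWh
vacuum cleaner: 1.33 kW × 108 h = 143.64 kWh
window air conditioner: 1.23 kW × 10 h = 12.3 kWh
Total energy = 404.1 kWh
Cost = 404.1 × $0.08 = $32.33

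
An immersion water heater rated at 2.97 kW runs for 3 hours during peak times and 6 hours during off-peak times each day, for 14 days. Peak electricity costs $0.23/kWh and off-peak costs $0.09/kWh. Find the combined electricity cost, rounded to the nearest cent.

$51.14

Peak energy = 2.97 kW × 3 h × 14 = 124.74 kWh
Off-peak energy = 2.97 kW × 6 h × 14 = 249.48 kWh
Cost = 124.74 × $0.23 + 249.48 × $0.09 = $28.6902 + $22.4532 = $51.14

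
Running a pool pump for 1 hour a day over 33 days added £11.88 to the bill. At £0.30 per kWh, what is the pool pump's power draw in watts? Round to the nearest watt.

1200 W

Energy = £11.88 ÷ £0.30/kWh = 39.6 kWh
Runtime = 1 h/day × 33 days = 33 h
Power = 39.6 kWh ÷ 33 h = 1.2 kW = 1200 W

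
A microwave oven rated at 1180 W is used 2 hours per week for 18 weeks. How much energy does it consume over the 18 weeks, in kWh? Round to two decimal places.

Runtime = 2 h/week × 18 weeks = 36 h
Energy = 1.18 kW × 36 h = 42.48 kWh

42.48 kWh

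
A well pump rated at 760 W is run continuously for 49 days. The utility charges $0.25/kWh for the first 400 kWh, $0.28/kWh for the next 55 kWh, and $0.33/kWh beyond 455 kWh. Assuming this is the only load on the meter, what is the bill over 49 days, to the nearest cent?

Runtime = 24 h × 49 = 1176 h
Energy = 0.76 kW × 1176 h = 893.76 kWh
Tier 1 (0–400 kWh): 400 × $0.25 = $100
Tier 2 (400–455 kWh): 55 × $0.28 = $15.4
Above 455 kWh: 438.76 × $0.33 = $144.7908
Bill = $260.19

$260.19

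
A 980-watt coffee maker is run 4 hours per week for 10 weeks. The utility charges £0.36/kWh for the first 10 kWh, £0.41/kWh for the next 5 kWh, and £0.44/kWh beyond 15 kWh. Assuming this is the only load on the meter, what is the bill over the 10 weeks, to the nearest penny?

£16.30

Runtime = 4 h/week × 10 weeks = 40 h
Energy = 0.98 kW × 40 h = 39.2 kWh
Tier 1 (0–10 kWh): 10 × £0.36 = £3.6
Tier 2 (10–15 kWh): 5 × £0.41 = £2.05
Above 15 kWh: 24.2 × £0.44 = £10.648
Bill = £16.30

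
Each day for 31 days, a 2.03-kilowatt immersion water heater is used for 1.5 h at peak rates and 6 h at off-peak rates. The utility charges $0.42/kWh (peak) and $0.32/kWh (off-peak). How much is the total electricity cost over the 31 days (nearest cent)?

$160.47

Peak energy = 2.03 kW × 1.5 h × 31 = 94.395 kWh
Off-peak energy = 2.03 kW × 6 h × 31 = 377.58 kWh
Cost = 94.395 × $0.42 + 377.58 × $0.32 = $39.6459 + $120.8256 = $160.47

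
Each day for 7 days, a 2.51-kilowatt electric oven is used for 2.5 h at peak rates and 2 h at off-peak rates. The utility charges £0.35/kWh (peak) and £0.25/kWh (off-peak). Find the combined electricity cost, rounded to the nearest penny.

£24.16

Peak energy = 2.51 kW × 2.5 h × 7 = 43.925 kWh
Off-peak energy = 2.51 kW × 2 h × 7 = 35.14 kWh
Cost = 43.925 × £0.35 + 35.14 × £0.25 = £15.37375 + £8.785 = £24.16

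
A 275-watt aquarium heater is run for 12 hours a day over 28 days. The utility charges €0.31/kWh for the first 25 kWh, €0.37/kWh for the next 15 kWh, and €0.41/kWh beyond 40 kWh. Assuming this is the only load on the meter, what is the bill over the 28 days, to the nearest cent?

Runtime = 12 h/day × 28 days = 336 h
Energy = 0.275 kW × 336 h = 92.4 kWh
Tier 1 (0–25 kWh): 25 × €0.31 = €7.75
Tier 2 (25–40 kWh): 15 × €0.37 = €5.55
Above 40 kWh: 52.4 × €0.41 = €21.484
Bill = €34.78

€34.78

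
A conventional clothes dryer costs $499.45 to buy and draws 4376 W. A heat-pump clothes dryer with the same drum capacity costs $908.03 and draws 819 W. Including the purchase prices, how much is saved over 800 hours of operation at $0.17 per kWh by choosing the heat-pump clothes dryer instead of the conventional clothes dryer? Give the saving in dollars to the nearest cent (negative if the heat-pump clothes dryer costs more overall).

conventional clothes dryer: $499.45 + (4376/1000) kW × 800 h × $0.17 = $499.45 + $595.136 = $1094.586
heat-pump clothes dryer: $908.03 + (819/1000) kW × 800 h × $0.17 = $908.03 + $111.384 = $1019.414
Saving = $1094.586 − $1019.414 = $75.172 → $75.17

$75.17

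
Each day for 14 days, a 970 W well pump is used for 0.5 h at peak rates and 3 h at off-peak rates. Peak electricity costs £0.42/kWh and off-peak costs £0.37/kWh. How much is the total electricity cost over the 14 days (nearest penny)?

Peak energy = 0.97 kW × 0.5 h × 14 = 6.79 kWh
Off-peak energy = 0.97 kW × 3 h × 14 = 40.74 kWh
Cost = 6.79 × £0.42 + 40.74 × £0.37 = £2.8518 + £15.0738 = £17.93

£17.93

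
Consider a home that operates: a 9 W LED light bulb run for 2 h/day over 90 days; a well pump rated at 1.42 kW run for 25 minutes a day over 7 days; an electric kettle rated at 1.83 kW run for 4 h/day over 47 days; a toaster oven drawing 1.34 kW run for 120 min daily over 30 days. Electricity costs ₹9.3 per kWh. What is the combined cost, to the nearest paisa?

₹4000.88

LED light bulb: Runtime = 2 h/day × 90 days = 180 h
LED light bulb: 0.009 kW × 180 h = 1.62 kWh
well pump: Runtime = 25 min × 7 = 175 min = 2.916666… h
well pump: 1.42 kW × 2.916666… h = 4.141666… kWh
electric kettle: Runtime = 4 h/day × 47 days = 188 h
electric kettle: 1.83 kW × 188 h = 344.04 kWh
toaster oven: Runtime = 120 min × 30 = 3600 min = 60 h
toaster oven: 1.34 kW × 60 h = 80.4 kWh
Total energy = 430.201666… kWh
Cost = 430.201666… × ₹9.3 = ₹4000.88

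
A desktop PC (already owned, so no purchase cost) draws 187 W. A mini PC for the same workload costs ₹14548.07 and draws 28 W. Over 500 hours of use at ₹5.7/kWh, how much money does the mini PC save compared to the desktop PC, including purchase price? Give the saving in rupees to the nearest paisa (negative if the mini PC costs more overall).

-₹14094.92

desktop PC: ₹0.00 + (187/1000) kW × 500 h × ₹5.7 = ₹0.00 + ₹532.95 = ₹532.95
mini PC: ₹14548.07 + (28/1000) kW × 500 h × ₹5.7 = ₹14548.07 + ₹79.8 = ₹14627.87
Saving = ₹532.95 − ₹14627.87 = −₹14094.92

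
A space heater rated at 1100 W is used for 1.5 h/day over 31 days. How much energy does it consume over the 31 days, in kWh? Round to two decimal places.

Runtime = 1.5 h/day × 31 days = 46.5 h
Energy = 1.1 kW × 46.5 h = 51.15 kWh

51.15 kWh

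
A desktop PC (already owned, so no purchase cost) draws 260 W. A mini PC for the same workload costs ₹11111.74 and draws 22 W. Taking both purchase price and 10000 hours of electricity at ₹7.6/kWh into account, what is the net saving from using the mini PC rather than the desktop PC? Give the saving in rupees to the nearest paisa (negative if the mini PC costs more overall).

desktop PC: ₹0.00 + (260/1000) kW × 10000 h × ₹7.6 = ₹0.00 + ₹19760 = ₹19760
mini PC: ₹11111.74 + (22/1000) kW × 10000 h × ₹7.6 = ₹11111.74 + ₹1672 = ₹12783.74
Saving = ₹19760 − ₹12783.74 = ₹6976.26

₹6976.26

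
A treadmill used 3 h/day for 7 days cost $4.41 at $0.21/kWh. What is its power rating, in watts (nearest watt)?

1000 W

Energy = $4.41 ÷ $0.21/kWh = 21 kWh
Runtime = 3 h/day × 7 days = 21 h
Power = 21 kWh ÷ 21 h = 1 kW = 1000 W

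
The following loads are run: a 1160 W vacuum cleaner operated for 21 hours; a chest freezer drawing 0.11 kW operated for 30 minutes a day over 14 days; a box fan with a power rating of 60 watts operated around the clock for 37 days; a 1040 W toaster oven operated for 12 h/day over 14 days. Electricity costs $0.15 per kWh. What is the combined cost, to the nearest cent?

vacuum cleaner: 1.16 kW × 21 h = 24.36 kWh
chest freezer: Runtime = 30 min × 14 = 420 min = 7 h
chest freezer: 0.11 kW × 7 h = 0.77 kWh
box fan: Runtime = 24 h × 37 = 888 h
box fan: 0.06 kW × 888 h = 53.28 kWh
toaster oven: Runtime = 12 h/day × 14 days = 168 h
toaster oven: 1.04 kW × 168 h = 174.72 kWh
Total energy = 253.13 kWh
Cost = 253.13 × $0.15 = $37.97

$37.97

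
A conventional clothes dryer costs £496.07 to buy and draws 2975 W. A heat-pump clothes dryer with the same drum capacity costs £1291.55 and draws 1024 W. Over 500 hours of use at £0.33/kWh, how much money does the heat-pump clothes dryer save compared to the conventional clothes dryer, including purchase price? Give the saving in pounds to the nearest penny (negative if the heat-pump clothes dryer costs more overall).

conventional clothes dryer: £496.07 + (2975/1000) kW × 500 h × £0.33 = £496.07 + £490.875 = £986.945
heat-pump clothes dryer: £1291.55 + (1024/1000) kW × 500 h × £0.33 = £1291.55 + £168.96 = £1460.51
Saving = £986.945 − £1460.51 = −£473.565 → -£473.57

-£473.57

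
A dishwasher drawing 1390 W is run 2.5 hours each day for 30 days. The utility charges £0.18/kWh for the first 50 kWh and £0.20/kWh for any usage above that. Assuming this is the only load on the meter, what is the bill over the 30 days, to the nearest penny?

£19.85

Runtime = 2.5 h/day × 30 days = 75 h
Energy = 1.39 kW × 75 h = 104.25 kWh
Tier 1 (0–50 kWh): 50 × £0.18 = £9
Above 50 kWh: 54.25 × £0.20 = £10.85
Bill = £19.85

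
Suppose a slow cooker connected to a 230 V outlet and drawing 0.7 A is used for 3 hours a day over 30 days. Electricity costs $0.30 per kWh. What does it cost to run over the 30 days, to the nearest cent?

$4.35

Power = 0.7 A × 230 V = 161 W = 0.161 kW
Runtime = 3 h/day × 30 days = 90 h
Energy = 0.161 kW × 90 h = 14.49 kWh
Cost = 14.49 kWh × $0.30/kWh = $4.35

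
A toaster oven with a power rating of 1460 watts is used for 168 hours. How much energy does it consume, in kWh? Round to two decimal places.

Energy = 1.46 kW × 168 h = 245.28 kWh

245.28 kWh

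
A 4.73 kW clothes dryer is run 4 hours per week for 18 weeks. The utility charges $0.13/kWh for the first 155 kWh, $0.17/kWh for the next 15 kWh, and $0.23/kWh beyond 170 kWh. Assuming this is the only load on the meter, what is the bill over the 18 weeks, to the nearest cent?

$61.93

Runtime = 4 h/week × 18 weeks = 72 h
Energy = 4.73 kW × 72 h = 340.56 kWh
Tier 1 (0–155 kWh): 155 × $0.13 = $20.15
Tier 2 (155–170 kWh): 15 × $0.17 = $2.55
Above 170 kWh: 170.56 × $0.23 = $39.2288
Bill = $61.93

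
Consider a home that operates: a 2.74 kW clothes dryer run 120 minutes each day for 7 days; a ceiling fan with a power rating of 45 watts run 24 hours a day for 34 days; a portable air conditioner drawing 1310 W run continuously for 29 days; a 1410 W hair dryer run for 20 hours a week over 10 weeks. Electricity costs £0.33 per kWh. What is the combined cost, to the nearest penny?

clothes dryer: Runtime = 120 min × 7 = 840 min = 14 h
clothes dryer: 2.74 kW × 14 h = 38.36 kWh
ceiling fan: Runtime = 24 h × 34 = 816 h
ceiling fan: 0.045 kW × 816 h = 36.72 kWh
portable air conditioner: Runtime = 24 h × 29 = 696 h
portable air conditioner: 1.31 kW × 696 h = 911.76 kWh
hair dryer: Runtime = 20 h/week × 10 weeks = 200 h
hair dryer: 1.41 kW × 200 h = 282 kWh
Total energy = 1268.84 kWh
Cost = 1268.84 × £0.33 = £418.72

£418.72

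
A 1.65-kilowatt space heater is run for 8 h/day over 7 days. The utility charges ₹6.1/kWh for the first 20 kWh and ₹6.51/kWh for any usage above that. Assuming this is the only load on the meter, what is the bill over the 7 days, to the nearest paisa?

Runtime = 8 h/day × 7 days = 56 h
Energy = 1.65 kW × 56 h = 92.4 kWh
Tier 1 (0–20 kWh): 20 × ₹6.1 = ₹122
Above 20 kWh: 72.4 × ₹6.51 = ₹471.324
Bill = ₹593.32

₹593.32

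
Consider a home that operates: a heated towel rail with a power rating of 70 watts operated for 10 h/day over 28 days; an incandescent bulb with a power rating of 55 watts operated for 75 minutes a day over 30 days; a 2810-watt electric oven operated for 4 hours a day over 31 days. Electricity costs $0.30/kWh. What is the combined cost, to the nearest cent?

$111.03

heated towel rail: Runtime = 10 h/day × 28 days = 280 h
heated towel rail: 0.07 kW × 280 h = 19.6 kWh
incandescent bulb: Runtime = 75 min × 30 = 2250 min = 37.5 h
incandescent bulb: 0.055 kW × 37.5 h = 2.0625 kWh
electric oven: Runtime = 4 h/day × 31 days = 124 h
electric oven: 2.81 kW × 124 h = 348.44 kWh
Total energy = 370.1025 kWh
Cost = 370.1025 × $0.30 = $111.03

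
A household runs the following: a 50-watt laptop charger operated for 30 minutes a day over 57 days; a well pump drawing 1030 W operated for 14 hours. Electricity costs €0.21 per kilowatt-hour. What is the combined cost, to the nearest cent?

laptop charger: Runtime = 30 min × 57 = 1710 min = 28.5 h
laptop charger: 0.05 kW × 28.5 h = 1.425 kWh
well pump: 1.03 kW × 14 h = 14.42 kWh
Total energy = 15.845 kWh
Cost = 15.845 × €0.21 = €3.33

€3.33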